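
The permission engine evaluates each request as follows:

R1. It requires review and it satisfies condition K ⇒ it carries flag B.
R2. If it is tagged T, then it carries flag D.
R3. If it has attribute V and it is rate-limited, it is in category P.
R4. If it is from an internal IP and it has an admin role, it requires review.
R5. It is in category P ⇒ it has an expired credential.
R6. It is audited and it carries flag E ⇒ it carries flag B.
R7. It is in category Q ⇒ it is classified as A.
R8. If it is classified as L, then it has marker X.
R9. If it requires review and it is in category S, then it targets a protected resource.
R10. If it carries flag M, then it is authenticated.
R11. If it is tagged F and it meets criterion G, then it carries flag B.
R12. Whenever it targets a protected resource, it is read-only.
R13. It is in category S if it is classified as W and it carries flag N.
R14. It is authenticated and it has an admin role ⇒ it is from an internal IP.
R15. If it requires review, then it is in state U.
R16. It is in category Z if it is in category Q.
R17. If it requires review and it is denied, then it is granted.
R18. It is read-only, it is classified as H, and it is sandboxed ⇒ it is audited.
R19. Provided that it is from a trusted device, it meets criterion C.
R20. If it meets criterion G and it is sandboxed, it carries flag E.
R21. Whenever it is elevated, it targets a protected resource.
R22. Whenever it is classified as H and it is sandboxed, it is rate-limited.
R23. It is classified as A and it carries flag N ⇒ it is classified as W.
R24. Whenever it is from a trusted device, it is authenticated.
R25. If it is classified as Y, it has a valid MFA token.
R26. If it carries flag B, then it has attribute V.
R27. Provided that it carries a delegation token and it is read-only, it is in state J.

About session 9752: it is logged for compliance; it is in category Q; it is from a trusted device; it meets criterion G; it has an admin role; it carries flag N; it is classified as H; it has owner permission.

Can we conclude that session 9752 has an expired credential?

No

Forward chaining from the given facts derives: is classified as A, is in category Z, meets criterion C, is classified as W, is authenticated, is in category S, is from an internal IP, requires review, targets a protected resource, is read-only, is in state U.
The only rule concluding "it has an expired credential" is R5, which needs "it is in category P"; that is never established.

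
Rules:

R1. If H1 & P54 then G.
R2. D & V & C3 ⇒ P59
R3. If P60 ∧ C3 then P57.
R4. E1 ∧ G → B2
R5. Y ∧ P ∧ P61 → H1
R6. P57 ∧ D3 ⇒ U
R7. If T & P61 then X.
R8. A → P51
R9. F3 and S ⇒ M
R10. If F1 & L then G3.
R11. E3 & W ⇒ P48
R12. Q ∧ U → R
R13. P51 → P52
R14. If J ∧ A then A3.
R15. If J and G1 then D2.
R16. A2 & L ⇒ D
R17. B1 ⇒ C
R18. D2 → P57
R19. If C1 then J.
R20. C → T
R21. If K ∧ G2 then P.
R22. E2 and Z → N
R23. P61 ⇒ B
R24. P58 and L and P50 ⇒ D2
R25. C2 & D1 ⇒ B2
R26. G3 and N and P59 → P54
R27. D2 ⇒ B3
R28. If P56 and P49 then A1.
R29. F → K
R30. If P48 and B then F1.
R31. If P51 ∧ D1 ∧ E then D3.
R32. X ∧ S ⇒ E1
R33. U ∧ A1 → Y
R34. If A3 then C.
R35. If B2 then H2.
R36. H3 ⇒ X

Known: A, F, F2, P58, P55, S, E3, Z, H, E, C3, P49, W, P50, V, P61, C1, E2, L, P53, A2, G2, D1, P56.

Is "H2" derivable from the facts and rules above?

P51  (by R8: A)
P48  (by R11: E3, W)
D  (by R16: A2, L)
J  (by R19: C1)
N  (by R22: E2, Z)
B  (by R23: P61)
D2  (by R24: P58, L, P50)
A1  (by R28: P56, P49)
K  (by R29: F)
F1  (by R30: P48, B)
D3  (by R31: P51, D1, E)
P59  (by R2: D, V, C3)
G3  (by R10: F1, L)
A3  (by R14: J, A)
P57  (by R18: D2)
P  (by R21: K, G2)
P54  (by R26: G3, N, P59)
C  (by R34: A3)
U  (by R6: P57, D3)
T  (by R20: C)
Y  (by R33: U, A1)
H1  (by R5: Y, P, P61)
X  (by R7: T, P61)
E1  (by R32: X, S)
G  (by R1: H1, P54)
B2  (by R4: E1, G)
H2  (by R35: B2)

Yes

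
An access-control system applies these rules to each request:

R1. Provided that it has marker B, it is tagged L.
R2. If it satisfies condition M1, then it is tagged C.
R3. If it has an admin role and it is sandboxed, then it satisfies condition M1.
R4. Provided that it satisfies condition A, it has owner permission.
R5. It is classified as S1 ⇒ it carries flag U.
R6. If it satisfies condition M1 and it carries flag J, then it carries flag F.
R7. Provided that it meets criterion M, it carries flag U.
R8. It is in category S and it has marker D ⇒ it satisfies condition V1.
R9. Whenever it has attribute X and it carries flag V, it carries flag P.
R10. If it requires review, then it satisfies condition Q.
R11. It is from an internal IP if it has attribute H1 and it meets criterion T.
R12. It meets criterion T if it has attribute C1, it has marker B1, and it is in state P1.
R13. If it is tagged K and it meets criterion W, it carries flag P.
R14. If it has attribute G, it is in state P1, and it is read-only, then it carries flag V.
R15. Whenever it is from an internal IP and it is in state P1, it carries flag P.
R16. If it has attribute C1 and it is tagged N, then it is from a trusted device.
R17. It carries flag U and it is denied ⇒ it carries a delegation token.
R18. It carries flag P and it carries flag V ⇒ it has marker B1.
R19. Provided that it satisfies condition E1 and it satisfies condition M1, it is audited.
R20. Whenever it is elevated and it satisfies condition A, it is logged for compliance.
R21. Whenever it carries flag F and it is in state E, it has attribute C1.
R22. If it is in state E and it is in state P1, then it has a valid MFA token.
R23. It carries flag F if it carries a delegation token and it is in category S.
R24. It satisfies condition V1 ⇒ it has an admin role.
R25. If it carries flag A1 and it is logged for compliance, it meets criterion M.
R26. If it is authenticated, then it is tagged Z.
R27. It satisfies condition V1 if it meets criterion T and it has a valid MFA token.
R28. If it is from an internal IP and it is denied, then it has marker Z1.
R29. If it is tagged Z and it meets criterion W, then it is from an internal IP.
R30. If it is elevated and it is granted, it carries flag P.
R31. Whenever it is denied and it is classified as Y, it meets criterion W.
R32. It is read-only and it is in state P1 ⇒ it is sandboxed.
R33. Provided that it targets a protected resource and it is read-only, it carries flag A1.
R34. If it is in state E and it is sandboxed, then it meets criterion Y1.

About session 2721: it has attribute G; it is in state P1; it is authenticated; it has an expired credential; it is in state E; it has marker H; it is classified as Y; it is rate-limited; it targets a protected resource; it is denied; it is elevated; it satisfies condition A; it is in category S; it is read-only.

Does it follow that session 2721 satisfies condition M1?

By R14 (it has attribute G, it is in state P1, it is read-only): it carries flag V.
By R20 (it is elevated, it satisfies condition A): it is logged for compliance.
By R22 (it is in state E, it is in state P1): it has a valid MFA token.
By R26 (it is authenticated): it is tagged Z.
By R31 (it is denied, it is classified as Y): it meets criterion W.
By R32 (it is read-only, it is in state P1): it is sandboxed.
By R33 (it targets a protected resource, it is read-only): it carries flag A1.
By R25 (it carries flag A1, it is logged for compliance): it meets criterion M.
By R29 (it is tagged Z, it meets criterion W): it is from an internal IP.
By R7 (it meets criterion M): it carries flag U.
By R15 (it is from an internal IP, it is in state P1): it carries flag P.
By R17 (it carries flag U, it is denied): it carries a delegation token.
By R18 (it carries flag P, it carries flag V): it has marker B1.
By R23 (it carries a delegation token, it is in category S): it carries flag F.
By R21 (it carries flag F, it is in state E): it has attribute C1.
By R12 (it has attribute C1, it has marker B1, it is in state P1): it meets criterion T.
By R27 (it meets criterion T, it has a valid MFA token): it satisfies condition V1.
By R24 (it satisfies condition V1): it has an admin role.
By R3 (it has an admin role, it is sandboxed): it satisfies condition M1.

Yes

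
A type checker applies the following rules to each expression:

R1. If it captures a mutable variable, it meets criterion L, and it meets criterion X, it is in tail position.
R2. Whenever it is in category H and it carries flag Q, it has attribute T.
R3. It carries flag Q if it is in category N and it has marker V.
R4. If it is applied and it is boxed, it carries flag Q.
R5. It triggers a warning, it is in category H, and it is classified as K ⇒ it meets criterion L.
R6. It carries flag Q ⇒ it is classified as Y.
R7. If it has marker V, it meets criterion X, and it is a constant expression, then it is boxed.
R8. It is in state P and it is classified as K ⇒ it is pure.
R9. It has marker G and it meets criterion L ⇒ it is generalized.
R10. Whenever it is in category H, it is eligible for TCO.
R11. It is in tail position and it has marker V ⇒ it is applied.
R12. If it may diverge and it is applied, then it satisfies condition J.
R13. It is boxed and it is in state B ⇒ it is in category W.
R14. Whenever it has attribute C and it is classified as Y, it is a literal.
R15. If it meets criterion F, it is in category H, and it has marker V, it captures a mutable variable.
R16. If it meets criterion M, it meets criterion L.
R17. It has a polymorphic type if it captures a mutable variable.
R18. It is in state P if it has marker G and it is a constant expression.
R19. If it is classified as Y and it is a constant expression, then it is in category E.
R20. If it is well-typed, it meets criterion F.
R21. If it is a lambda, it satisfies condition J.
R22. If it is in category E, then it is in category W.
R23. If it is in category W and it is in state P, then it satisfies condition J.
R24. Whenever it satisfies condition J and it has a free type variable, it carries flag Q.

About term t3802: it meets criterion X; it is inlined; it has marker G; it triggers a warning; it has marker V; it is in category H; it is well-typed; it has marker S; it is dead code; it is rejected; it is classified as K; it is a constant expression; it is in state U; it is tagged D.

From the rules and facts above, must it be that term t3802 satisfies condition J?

Yes

By R5 (it triggers a warning, it is in category H, it is classified as K): it meets criterion L.
By R7 (it has marker V, it meets criterion X, it is a constant expression): it is boxed.
By R18 (it has marker G, it is a constant expression): it is in state P.
By R20 (it is well-typed): it meets criterion F.
By R15 (it meets criterion F, it is in category H, it has marker V): it captures a mutable variable.
By R1 (it captures a mutable variable, it meets criterion L, it meets criterion X): it is in tail position.
By R11 (it is in tail position, it has marker V): it is applied.
By R4 (it is applied, it is boxed): it carries flag Q.
By R6 (it carries flag Q): it is classified as Y.
By R19 (it is classified as Y, it is a constant expression): it is in category E.
By R22 (it is in category E): it is in category W.
By R23 (it is in category W, it is in state P): it satisfies condition J.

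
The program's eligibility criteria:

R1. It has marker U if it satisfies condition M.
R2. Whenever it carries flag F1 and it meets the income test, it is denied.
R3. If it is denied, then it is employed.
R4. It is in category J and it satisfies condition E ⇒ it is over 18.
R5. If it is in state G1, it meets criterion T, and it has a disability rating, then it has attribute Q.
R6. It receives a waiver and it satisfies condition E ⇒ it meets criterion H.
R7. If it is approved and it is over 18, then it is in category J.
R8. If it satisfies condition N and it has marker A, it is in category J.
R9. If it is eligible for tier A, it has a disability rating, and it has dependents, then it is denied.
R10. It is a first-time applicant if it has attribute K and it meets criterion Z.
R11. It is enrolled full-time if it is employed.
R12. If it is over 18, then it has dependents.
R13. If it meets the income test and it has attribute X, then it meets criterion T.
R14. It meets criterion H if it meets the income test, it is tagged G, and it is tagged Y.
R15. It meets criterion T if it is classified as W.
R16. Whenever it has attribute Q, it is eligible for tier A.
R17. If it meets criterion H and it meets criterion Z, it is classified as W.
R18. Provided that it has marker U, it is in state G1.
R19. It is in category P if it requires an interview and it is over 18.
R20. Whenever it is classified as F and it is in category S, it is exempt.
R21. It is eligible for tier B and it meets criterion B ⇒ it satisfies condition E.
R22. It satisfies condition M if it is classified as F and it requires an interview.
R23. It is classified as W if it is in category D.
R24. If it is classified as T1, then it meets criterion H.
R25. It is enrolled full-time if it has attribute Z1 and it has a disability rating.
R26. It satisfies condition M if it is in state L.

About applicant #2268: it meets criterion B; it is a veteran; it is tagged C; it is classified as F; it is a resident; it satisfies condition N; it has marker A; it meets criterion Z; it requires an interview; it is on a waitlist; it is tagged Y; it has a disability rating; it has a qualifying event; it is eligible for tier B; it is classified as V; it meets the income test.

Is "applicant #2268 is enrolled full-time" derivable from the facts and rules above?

Forward chaining from the given facts derives: is in category J, satisfies condition E, satisfies condition M, has marker U, is over 18, has dependents, is in state G1, is in category P.
Rules concluding "it is enrolled full-time": R11 needs "it is employed"; R25 needs "it has attribute Z1" — none of these are established.

No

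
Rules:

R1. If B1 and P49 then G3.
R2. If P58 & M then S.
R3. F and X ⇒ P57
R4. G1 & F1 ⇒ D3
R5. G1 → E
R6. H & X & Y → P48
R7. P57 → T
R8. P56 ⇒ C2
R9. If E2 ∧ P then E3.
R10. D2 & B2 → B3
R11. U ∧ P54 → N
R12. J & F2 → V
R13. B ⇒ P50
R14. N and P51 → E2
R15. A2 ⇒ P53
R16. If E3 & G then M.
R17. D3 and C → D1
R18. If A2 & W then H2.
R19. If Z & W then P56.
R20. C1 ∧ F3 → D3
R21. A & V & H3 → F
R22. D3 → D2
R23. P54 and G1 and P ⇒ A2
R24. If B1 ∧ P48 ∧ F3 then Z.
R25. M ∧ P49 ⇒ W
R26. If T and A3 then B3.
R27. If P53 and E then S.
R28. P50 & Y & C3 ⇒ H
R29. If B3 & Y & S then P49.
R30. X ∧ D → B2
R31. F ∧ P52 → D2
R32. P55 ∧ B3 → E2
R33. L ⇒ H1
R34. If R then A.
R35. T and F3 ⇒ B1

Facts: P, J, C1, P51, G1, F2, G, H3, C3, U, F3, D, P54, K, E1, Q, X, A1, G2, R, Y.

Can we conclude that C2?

Forward chaining from the given facts derives: E, N, V, E2, D3, D2, A2, B2, A, E3, B3, P53, M, F, S, P49, P57, T, W, B1, G3, H2.
The only rule concluding C2 is R8, which needs P56; that is never established.

No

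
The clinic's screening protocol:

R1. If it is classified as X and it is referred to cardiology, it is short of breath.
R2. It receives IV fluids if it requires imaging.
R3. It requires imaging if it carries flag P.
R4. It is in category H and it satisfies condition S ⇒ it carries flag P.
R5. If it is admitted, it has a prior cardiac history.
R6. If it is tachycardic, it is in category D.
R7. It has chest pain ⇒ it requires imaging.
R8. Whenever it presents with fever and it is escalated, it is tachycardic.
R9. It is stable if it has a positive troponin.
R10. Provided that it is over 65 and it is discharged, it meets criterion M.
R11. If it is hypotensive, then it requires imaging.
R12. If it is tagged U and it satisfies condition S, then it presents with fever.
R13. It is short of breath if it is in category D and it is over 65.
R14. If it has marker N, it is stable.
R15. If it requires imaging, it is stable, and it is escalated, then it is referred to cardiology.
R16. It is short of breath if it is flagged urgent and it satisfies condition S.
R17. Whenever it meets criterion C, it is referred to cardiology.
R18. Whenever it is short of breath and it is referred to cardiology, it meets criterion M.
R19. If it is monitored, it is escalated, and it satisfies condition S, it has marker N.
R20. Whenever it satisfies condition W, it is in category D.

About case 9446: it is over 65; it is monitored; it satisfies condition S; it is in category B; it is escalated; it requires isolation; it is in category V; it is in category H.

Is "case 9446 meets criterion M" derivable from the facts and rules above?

Forward chaining from the given facts derives: carries flag P, has marker N, requires imaging, is stable, is referred to cardiology, receives IV fluids.
Rules concluding "it meets criterion M": R10 needs "it is discharged"; R18 needs "it is short of breath" — none of these are established.

No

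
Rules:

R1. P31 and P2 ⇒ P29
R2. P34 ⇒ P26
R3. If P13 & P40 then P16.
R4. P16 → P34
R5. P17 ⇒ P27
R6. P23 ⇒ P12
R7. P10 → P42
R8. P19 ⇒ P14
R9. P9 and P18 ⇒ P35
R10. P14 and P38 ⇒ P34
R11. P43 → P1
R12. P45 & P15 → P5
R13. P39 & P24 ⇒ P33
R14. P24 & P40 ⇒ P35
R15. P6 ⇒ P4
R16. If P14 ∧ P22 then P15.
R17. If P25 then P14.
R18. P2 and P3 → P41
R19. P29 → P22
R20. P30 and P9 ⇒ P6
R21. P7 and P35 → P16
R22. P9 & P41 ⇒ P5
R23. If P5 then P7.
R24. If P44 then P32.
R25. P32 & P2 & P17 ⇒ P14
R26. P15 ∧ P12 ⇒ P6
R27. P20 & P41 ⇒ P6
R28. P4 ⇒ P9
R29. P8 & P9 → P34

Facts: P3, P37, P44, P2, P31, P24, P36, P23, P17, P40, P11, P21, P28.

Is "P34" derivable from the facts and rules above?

P29  (by R1: P31, P2)
P12  (by R6: P23)
P35  (by R14: P24, P40)
P41  (by R18: P2, P3)
P22  (by R19: P29)
P32  (by R24: P44)
P14  (by R25: P32, P2, P17)
P15  (by R16: P14, P22)
P6  (by R26: P15, P12)
P4  (by R15: P6)
P9  (by R28: P4)
P5  (by R22: P9, P41)
P7  (by R23: P5)
P16  (by R21: P7, P35)
P34  (by R4: P16)

Yes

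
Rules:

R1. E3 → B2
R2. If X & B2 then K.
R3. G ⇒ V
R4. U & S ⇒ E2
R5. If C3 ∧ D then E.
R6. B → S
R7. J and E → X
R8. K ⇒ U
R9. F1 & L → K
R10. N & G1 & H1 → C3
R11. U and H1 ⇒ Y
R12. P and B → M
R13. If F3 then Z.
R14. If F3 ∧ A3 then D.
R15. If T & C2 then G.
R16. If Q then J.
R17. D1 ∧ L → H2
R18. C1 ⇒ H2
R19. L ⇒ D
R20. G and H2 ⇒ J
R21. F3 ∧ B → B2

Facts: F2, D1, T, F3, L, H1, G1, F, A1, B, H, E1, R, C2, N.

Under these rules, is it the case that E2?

Yes

S  (by R6: B)
C3  (by R10: N, G1, H1)
G  (by R15: T, C2)
H2  (by R17: D1, L)
D  (by R19: L)
J  (by R20: G, H2)
B2  (by R21: F3, B)
E  (by R5: C3, D)
X  (by R7: J, E)
K  (by R2: X, B2)
U  (by R8: K)
E2  (by R4: U, S)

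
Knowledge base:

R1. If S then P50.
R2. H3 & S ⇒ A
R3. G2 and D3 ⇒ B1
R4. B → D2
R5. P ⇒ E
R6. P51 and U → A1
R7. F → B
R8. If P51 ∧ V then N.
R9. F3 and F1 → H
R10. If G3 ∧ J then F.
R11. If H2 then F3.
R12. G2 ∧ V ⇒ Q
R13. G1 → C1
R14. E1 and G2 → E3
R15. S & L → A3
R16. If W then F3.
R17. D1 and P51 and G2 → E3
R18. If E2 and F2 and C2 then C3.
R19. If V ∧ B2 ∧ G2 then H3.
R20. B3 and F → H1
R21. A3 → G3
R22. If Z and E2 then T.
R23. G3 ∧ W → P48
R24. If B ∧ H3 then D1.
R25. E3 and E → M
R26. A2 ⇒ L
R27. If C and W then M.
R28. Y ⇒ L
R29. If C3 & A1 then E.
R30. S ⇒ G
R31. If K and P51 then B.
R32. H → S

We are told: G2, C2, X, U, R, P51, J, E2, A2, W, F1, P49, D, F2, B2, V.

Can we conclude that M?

Yes

A1  (by R6: P51, U)
F3  (by R16: W)
C3  (by R18: E2, F2, C2)
H3  (by R19: V, B2, G2)
L  (by R26: A2)
E  (by R29: C3, A1)
H  (by R9: F3, F1)
S  (by R32: H)
A3  (by R15: S, L)
G3  (by R21: A3)
F  (by R10: G3, J)
B  (by R7: F)
D1  (by R24: B, H3)
E3  (by R17: D1, P51, G2)
M  (by R25: E3, E)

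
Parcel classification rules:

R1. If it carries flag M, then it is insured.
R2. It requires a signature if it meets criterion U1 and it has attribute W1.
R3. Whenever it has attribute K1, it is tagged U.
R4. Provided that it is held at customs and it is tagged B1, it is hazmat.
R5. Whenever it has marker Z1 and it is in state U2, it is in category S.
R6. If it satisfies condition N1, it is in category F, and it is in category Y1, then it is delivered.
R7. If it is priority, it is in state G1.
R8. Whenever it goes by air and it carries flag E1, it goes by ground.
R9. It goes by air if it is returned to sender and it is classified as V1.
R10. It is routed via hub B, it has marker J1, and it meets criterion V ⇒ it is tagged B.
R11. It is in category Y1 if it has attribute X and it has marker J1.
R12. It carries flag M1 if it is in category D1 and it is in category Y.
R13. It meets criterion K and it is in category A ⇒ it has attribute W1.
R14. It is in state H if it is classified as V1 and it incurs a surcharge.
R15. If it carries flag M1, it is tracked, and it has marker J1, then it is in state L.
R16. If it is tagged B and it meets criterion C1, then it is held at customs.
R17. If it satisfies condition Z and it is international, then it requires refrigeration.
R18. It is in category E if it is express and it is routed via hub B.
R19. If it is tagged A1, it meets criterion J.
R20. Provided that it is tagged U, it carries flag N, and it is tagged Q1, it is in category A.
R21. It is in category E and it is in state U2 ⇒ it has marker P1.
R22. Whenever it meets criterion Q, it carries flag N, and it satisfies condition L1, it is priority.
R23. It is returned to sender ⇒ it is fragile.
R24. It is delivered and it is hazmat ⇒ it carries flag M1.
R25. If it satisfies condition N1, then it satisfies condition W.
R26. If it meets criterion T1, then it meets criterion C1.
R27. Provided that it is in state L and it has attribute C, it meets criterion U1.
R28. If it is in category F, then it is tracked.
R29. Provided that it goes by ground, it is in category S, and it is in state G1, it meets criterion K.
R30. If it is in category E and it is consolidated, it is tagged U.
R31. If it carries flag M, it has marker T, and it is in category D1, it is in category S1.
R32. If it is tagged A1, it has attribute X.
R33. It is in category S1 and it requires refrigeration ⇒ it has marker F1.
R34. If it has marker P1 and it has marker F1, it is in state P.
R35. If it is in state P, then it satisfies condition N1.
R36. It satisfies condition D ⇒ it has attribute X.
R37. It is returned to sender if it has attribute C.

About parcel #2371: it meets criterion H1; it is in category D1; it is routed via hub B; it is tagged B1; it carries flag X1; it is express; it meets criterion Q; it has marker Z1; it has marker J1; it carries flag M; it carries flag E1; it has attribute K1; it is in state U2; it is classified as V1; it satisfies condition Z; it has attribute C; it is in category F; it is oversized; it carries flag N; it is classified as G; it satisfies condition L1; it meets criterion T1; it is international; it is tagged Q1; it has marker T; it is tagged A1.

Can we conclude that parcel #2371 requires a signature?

Forward chaining from the given facts derives: is insured, is tagged U, is in category S, requires refrigeration, is in category E, meets criterion J, is in category A, has marker P1, is priority, meets criterion C1, is tracked, is in category S1, has attribute X, has marker F1, is in state P, satisfies condition N1, is returned to sender, is in state G1, goes by air, is in category Y1, is fragile, satisfies condition W, is delivered, goes by ground, meets criterion K, has attribute W1.
The only rule concluding "it requires a signature" is R2, which needs "it meets criterion U1"; that is never established.

No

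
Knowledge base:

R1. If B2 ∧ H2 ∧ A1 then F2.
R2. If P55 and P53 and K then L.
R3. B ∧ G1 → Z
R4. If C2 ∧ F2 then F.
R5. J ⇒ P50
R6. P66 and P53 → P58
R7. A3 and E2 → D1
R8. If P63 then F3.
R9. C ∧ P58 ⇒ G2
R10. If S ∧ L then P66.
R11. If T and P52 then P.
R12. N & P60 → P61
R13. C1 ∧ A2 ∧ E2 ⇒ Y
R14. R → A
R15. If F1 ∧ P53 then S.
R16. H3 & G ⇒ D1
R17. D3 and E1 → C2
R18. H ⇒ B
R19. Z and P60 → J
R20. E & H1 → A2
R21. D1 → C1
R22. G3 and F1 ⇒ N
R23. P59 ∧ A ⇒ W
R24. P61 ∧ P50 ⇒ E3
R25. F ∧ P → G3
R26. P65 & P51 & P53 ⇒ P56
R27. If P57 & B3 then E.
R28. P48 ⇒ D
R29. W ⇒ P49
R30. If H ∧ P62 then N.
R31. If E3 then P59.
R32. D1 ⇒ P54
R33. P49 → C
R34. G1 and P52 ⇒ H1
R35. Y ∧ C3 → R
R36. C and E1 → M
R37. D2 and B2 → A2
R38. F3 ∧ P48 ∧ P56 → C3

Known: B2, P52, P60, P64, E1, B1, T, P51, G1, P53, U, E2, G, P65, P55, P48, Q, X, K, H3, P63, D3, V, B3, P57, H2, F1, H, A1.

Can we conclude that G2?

F2  (by R1: B2, H2, A1)
L  (by R2: P55, P53, K)
F3  (by R8: P63)
P  (by R11: T, P52)
S  (by R15: F1, P53)
D1  (by R16: H3, G)
C2  (by R17: D3, E1)
B  (by R18: H)
C1  (by R21: D1)
P56  (by R26: P65, P51, P53)
E  (by R27: P57, B3)
H1  (by R34: G1, P52)
C3  (by R38: F3, P48, P56)
Z  (by R3: B, G1)
F  (by R4: C2, F2)
P66  (by R10: S, L)
J  (by R19: Z, P60)
A2  (by R20: E, H1)
G3  (by R25: F, P)
P50  (by R5: J)
P58  (by R6: P66, P53)
Y  (by R13: C1, A2, E2)
N  (by R22: G3, F1)
R  (by R35: Y, C3)
P61  (by R12: N, P60)
A  (by R14: R)
E3  (by R24: P61, P50)
P59  (by R31: E3)
W  (by R23: P59, A)
P49  (by R29: W)
C  (by R33: P49)
G2  (by R9: C, P58)

Yes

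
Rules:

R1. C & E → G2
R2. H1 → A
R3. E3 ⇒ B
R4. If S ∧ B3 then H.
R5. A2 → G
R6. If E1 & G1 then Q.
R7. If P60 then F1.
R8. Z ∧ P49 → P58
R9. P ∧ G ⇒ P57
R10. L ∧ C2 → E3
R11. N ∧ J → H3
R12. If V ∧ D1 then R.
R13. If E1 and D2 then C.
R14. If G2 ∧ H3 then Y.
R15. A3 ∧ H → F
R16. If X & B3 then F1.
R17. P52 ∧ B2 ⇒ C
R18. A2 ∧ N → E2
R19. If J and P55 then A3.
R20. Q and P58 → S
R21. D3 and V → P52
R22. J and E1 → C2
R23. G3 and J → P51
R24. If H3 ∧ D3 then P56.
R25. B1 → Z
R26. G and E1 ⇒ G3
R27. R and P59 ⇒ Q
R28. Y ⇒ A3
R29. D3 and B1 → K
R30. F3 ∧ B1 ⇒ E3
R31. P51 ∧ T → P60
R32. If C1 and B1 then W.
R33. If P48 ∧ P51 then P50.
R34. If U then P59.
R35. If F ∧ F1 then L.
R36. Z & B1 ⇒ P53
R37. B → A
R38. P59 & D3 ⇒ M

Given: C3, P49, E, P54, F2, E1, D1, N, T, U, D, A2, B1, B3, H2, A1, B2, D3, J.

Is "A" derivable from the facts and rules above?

No

Forward chaining from the given facts derives: G, H3, E2, C2, P56, Z, G3, K, P59, P53, M, P58, P51, P60, F1.
Rules concluding A: R2 needs H1; R37 needs B — none of these are established.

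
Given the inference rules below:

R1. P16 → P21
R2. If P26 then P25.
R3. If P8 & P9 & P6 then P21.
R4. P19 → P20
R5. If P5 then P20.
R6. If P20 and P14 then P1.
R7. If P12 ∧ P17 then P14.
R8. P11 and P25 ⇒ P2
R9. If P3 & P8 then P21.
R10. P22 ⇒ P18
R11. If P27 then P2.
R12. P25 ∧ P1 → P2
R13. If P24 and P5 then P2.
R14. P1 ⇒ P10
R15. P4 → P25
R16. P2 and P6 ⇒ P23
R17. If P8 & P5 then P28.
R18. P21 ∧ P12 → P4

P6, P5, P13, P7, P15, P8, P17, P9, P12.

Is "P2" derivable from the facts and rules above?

Yes

P21  (by R3: P8, P9, P6)
P20  (by R5: P5)
P14  (by R7: P12, P17)
P4  (by R18: P21, P12)
P1  (by R6: P20, P14)
P25  (by R15: P4)
P2  (by R12: P25, P1)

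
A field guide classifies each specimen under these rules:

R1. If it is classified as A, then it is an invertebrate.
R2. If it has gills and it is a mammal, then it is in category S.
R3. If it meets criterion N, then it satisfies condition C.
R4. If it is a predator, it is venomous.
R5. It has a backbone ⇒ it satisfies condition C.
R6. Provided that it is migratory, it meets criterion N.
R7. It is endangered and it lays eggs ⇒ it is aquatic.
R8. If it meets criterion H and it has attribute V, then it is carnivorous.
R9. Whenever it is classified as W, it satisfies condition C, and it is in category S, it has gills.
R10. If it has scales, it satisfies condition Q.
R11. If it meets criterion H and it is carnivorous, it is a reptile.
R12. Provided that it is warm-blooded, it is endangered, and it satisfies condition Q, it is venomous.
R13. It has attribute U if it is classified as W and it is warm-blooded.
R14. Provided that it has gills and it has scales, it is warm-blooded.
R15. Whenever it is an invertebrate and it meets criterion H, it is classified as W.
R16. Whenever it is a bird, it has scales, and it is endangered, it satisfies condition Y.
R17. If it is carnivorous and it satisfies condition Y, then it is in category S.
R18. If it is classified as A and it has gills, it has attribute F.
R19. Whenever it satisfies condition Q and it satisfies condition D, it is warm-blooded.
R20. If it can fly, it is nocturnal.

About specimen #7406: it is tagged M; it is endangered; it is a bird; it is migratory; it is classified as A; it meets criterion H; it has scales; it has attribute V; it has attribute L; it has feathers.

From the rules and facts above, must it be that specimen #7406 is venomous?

By R1 (it is classified as A): it is an invertebrate.
By R6 (it is migratory): it meets criterion N.
By R8 (it meets criterion H, it has attribute V): it is carnivorous.
By R10 (it has scales): it satisfies condition Q.
By R15 (it is an invertebrate, it meets criterion H): it is classified as W.
By R16 (it is a bird, it has scales, it is endangered): it satisfies condition Y.
By R17 (it is carnivorous, it satisfies condition Y): it is in category S.
By R3 (it meets criterion N): it satisfies condition C.
By R9 (it is classified as W, it satisfies condition C, it is in category S): it has gills.
By R14 (it has gills, it has scales): it is warm-blooded.
By R12 (it is warm-blooded, it is endangered, it satisfies condition Q): it is venomous.

Yes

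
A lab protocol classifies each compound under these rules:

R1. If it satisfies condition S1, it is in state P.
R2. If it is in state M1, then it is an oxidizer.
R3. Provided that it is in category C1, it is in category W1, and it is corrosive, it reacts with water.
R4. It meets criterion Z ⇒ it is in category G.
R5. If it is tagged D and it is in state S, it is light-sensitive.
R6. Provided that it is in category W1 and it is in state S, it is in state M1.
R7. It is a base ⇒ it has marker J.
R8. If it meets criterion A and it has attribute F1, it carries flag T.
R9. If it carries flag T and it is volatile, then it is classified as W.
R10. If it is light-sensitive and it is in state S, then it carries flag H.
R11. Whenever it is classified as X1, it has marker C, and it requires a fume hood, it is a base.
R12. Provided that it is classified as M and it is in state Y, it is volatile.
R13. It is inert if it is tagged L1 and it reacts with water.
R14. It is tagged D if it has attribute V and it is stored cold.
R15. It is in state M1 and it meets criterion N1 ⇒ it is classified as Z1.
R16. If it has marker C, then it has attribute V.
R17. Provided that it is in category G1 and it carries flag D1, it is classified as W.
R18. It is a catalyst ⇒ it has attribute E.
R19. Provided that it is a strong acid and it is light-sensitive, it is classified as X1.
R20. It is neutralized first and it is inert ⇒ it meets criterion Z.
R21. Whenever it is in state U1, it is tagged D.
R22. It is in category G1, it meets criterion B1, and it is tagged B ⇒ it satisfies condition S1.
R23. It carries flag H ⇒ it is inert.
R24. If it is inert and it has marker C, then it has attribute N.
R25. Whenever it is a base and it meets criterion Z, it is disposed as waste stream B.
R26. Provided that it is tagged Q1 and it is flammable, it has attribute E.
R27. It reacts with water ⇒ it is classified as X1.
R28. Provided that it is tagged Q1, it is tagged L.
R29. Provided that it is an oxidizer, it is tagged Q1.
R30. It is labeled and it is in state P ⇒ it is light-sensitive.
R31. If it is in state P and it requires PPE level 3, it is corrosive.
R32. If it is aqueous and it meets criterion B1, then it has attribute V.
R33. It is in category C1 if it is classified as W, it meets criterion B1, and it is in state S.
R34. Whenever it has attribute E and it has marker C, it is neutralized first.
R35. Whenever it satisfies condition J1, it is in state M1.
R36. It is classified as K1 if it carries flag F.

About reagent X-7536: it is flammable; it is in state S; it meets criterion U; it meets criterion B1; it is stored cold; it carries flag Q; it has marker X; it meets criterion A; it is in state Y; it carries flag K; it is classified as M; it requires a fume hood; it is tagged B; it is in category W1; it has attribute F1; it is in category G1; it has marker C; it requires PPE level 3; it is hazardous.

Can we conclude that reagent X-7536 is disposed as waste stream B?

Yes

By R6 (it is in category W1, it is in state S): it is in state M1.
By R8 (it meets criterion A, it has attribute F1): it carries flag T.
By R12 (it is classified as M, it is in state Y): it is volatile.
By R16 (it has marker C): it has attribute V.
By R22 (it is in category G1, it meets criterion B1, it is tagged B): it satisfies condition S1.
By R1 (it satisfies condition S1): it is in state P.
By R2 (it is in state M1): it is an oxidizer.
By R9 (it carries flag T, it is volatile): it is classified as W.
By R14 (it has attribute V, it is stored cold): it is tagged D.
By R29 (it is an oxidizer): it is tagged Q1.
By R31 (it is in state P, it requires PPE level 3): it is corrosive.
By R33 (it is classified as W, it meets criterion B1, it is in state S): it is in category C1.
By R3 (it is in category C1, it is in category W1, it is corrosive): it reacts with water.
By R5 (it is tagged D, it is in state S): it is light-sensitive.
By R10 (it is light-sensitive, it is in state S): it carries flag H.
By R23 (it carries flag H): it is inert.
By R26 (it is tagged Q1, it is flammable): it has attribute E.
By R27 (it reacts with water): it is classified as X1.
By R34 (it has attribute E, it has marker C): it is neutralized first.
By R11 (it is classified as X1, it has marker C, it requires a fume hood): it is a base.
By R20 (it is neutralized first, it is inert): it meets criterion Z.
By R25 (it is a base, it meets criterion Z): it is disposed as waste stream B.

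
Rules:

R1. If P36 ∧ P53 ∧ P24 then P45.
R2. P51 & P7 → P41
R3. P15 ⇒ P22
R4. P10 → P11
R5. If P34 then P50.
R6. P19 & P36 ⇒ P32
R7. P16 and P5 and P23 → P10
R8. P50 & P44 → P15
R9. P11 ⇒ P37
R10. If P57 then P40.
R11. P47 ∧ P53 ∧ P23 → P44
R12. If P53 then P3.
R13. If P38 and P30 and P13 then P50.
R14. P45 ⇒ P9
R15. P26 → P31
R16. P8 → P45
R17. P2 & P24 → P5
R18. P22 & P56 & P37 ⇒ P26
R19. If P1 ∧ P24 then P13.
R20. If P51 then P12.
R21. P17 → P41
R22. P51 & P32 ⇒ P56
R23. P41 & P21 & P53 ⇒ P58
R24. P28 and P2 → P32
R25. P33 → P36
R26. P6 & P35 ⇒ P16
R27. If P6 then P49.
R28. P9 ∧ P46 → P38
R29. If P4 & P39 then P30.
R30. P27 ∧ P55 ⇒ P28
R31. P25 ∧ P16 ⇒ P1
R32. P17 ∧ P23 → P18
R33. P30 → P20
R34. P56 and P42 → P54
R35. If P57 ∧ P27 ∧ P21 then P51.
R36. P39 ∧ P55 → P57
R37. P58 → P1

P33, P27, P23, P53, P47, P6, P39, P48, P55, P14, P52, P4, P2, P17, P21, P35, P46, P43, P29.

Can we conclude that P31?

No

Forward chaining from the given facts derives: P44, P3, P41, P58, P36, P16, P49, P30, P28, P18, P20, P57, P1, P40, P32, P51, P12, P56.
The only rule concluding P31 is R15, which needs P26; that is never established.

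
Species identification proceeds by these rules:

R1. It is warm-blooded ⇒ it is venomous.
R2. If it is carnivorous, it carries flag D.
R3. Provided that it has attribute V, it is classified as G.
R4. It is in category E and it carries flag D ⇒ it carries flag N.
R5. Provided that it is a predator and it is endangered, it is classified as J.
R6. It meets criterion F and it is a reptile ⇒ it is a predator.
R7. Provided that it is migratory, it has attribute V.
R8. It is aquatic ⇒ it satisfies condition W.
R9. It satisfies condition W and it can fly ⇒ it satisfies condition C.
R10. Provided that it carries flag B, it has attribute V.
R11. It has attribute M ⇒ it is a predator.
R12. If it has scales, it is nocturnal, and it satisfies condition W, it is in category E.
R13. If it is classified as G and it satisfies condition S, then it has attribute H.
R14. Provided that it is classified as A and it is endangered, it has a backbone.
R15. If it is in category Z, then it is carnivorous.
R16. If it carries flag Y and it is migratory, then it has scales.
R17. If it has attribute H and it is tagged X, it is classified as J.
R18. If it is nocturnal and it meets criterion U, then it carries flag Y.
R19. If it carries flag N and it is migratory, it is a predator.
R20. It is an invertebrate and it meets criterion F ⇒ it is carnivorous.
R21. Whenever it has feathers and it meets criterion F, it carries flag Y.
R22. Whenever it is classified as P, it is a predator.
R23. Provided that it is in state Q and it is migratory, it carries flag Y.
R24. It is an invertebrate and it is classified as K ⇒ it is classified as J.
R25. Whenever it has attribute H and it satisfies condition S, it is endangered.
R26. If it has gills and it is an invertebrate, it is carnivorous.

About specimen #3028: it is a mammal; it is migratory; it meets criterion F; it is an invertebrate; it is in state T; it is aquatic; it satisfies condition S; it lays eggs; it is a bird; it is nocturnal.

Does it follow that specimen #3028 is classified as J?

Forward chaining from the given facts derives: has attribute V, satisfies condition W, is carnivorous, carries flag D, is classified as G, has attribute H, is endangered.
Rules concluding "it is classified as J": R5 needs "it is a predator"; R17 needs "it is tagged X"; R24 needs "it is classified as K" — none of these are established.

No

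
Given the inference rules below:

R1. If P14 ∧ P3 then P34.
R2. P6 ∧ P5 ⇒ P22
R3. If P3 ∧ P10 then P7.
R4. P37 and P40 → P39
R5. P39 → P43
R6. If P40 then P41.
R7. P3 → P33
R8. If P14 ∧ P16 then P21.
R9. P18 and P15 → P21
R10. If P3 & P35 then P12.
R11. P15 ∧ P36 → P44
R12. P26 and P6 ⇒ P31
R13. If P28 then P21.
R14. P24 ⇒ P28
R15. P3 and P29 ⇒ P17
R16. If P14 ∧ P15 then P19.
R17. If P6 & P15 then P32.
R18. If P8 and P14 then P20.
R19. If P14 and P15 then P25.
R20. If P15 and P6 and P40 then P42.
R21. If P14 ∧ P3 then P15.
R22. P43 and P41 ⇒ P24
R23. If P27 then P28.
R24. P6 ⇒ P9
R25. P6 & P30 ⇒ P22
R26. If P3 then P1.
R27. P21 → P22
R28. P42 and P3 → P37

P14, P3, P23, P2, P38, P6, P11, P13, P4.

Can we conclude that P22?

Forward chaining from the given facts derives: P34, P33, P15, P9, P1, P19, P32, P25.
Rules concluding P22: R2 needs P5; R25 needs P30; R27 needs P21 — none of these are established.

No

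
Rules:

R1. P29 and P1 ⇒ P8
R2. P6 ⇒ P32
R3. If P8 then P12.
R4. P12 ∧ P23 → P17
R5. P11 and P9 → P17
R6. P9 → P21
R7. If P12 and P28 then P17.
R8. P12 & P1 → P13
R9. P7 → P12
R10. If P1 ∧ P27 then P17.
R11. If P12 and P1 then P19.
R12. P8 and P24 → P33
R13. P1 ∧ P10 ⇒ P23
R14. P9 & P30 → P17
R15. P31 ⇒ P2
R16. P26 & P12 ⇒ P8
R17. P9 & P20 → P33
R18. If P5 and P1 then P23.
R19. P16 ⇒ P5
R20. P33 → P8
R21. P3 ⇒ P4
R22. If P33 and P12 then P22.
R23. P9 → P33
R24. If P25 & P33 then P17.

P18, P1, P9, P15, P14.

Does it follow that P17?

Forward chaining from the given facts derives: P21, P33, P8, P12, P13, P19, P22.
Rules concluding P17: R4 needs P23; R5 needs P11; R7 needs P28; R10 needs P27; R14 needs P30; R24 needs P25 — none of these are established.

No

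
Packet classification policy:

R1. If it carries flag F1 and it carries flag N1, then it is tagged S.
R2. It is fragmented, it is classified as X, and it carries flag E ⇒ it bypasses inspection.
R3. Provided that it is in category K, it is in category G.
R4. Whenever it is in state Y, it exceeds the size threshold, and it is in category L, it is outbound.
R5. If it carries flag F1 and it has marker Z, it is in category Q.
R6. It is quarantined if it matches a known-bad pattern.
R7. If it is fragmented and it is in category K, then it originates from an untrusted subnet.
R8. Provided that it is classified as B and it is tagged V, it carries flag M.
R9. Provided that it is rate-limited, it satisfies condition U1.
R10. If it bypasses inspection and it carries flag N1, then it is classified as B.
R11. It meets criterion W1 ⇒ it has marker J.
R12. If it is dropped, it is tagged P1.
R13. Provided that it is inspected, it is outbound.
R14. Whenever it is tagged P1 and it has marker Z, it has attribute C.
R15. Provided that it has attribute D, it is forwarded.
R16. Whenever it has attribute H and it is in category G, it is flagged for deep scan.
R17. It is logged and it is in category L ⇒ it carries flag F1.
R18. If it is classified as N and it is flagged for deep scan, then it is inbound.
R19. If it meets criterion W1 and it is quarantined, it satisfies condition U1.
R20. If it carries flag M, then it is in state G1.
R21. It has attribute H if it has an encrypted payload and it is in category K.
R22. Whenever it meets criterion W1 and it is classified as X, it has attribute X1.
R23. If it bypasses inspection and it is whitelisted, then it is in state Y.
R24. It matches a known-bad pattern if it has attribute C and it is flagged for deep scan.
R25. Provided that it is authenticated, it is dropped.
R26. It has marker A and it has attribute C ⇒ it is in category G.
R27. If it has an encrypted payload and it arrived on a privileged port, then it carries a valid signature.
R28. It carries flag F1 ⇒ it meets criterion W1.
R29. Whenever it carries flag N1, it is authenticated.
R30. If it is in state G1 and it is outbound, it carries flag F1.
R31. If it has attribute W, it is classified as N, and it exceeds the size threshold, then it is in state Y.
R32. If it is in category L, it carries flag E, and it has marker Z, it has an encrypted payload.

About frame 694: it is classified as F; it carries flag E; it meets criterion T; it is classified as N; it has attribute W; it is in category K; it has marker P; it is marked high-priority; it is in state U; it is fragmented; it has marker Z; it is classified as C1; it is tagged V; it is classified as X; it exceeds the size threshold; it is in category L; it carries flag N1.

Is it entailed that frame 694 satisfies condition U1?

Yes

By R2 (it is fragmented, it is classified as X, it carries flag E): it bypasses inspection.
By R3 (it is in category K): it is in category G.
By R10 (it bypasses inspection, it carries flag N1): it is classified as B.
By R29 (it carries flag N1): it is authenticated.
By R31 (it has attribute W, it is classified as N, it exceeds the size threshold): it is in state Y.
By R32 (it is in category L, it carries flag E, it has marker Z): it has an encrypted payload.
By R4 (it is in state Y, it exceeds the size threshold, it is in category L): it is outbound.
By R8 (it is classified as B, it is tagged V): it carries flag M.
By R20 (it carries flag M): it is in state G1.
By R21 (it has an encrypted payload, it is in category K): it has attribute H.
By R25 (it is authenticated): it is dropped.
By R30 (it is in state G1, it is outbound): it carries flag F1.
By R12 (it is dropped): it is tagged P1.
By R14 (it is tagged P1, it has marker Z): it has attribute C.
By R16 (it has attribute H, it is in category G): it is flagged for deep scan.
By R24 (it has attribute C, it is flagged for deep scan): it matches a known-bad pattern.
By R28 (it carries flag F1): it meets criterion W1.
By R6 (it matches a known-bad pattern): it is quarantined.
By R19 (it meets criterion W1, it is quarantined): it satisfies condition U1.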